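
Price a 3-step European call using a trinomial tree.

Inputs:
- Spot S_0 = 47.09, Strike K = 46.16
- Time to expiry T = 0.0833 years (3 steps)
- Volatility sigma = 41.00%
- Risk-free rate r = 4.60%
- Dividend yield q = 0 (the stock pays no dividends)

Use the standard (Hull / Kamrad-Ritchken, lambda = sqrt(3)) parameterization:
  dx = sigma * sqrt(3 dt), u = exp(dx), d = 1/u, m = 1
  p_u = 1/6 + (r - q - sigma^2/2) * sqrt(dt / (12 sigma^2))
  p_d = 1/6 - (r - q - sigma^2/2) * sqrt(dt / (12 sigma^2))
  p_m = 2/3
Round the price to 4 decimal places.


Answer: Price = V(0,0) = 2.7414

Derivation:
dt = T/N = 0.027767; dx = sigma*sqrt(3*dt) = 0.118333
u = exp(dx) = 1.125619; d = 1/u = 0.888400
p_u = 0.162202, p_m = 0.666667, p_d = 0.171131
Discount per step: exp(-r*dt) = 0.998724
Stock lattice S(k, j) with j the centered position index:
  k=0: S(0,+0) = 47.0900
  k=1: S(1,-1) = 41.8348; S(1,+0) = 47.0900; S(1,+1) = 53.0054
  k=2: S(2,-2) = 37.1660; S(2,-1) = 41.8348; S(2,+0) = 47.0900; S(2,+1) = 53.0054; S(2,+2) = 59.6639
  k=3: S(3,-3) = 33.0183; S(3,-2) = 37.1660; S(3,-1) = 41.8348; S(3,+0) = 47.0900; S(3,+1) = 53.0054; S(3,+2) = 59.6639; S(3,+3) = 67.1588
Terminal payoffs V(N, j) = max(S_T - K, 0):
  V(3,-3) = 0.000000; V(3,-2) = 0.000000; V(3,-1) = 0.000000; V(3,+0) = 0.930000; V(3,+1) = 6.845400; V(3,+2) = 13.503887; V(3,+3) = 20.998806
Backward induction: V(k, j) = exp(-r*dt) * [p_u * V(k+1, j+1) + p_m * V(k+1, j) + p_d * V(k+1, j-1)]
  V(2,-2) = exp(-r*dt) * [p_u*0.000000 + p_m*0.000000 + p_d*0.000000] = 0.000000
  V(2,-1) = exp(-r*dt) * [p_u*0.930000 + p_m*0.000000 + p_d*0.000000] = 0.150656
  V(2,+0) = exp(-r*dt) * [p_u*6.845400 + p_m*0.930000 + p_d*0.000000] = 1.728132
  V(2,+1) = exp(-r*dt) * [p_u*13.503887 + p_m*6.845400 + p_d*0.930000] = 6.904291
  V(2,+2) = exp(-r*dt) * [p_u*20.998806 + p_m*13.503887 + p_d*6.845400] = 13.562775
  V(1,-1) = exp(-r*dt) * [p_u*1.728132 + p_m*0.150656 + p_d*0.000000] = 0.380259
  V(1,+0) = exp(-r*dt) * [p_u*6.904291 + p_m*1.728132 + p_d*0.150656] = 2.294830
  V(1,+1) = exp(-r*dt) * [p_u*13.562775 + p_m*6.904291 + p_d*1.728132] = 7.089452
  V(0,+0) = exp(-r*dt) * [p_u*7.089452 + p_m*2.294830 + p_d*0.380259] = 2.741384


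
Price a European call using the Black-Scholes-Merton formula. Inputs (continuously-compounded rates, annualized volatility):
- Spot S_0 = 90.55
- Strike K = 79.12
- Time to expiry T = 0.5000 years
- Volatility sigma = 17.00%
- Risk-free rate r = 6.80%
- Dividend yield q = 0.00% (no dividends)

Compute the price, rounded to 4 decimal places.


d1 = (ln(S/K) + (r - q + 0.5*sigma^2) * T) / (sigma * sqrt(T)) = 1.46547046
d2 = d1 - sigma * sqrt(T) = 1.34526231
exp(-rT) = 0.96657150; exp(-qT) = 1.00000000
C = S_0 * exp(-qT) * N(d1) - K * exp(-rT) * N(d2)
N(d1) = 0.92860370; N(d2) = 0.91072973
C = 90.5500 * 1.00000000 * 0.92860370 - 79.1200 * 0.96657150 * 0.91072973 = 14.4369

Answer: Price = 14.4369


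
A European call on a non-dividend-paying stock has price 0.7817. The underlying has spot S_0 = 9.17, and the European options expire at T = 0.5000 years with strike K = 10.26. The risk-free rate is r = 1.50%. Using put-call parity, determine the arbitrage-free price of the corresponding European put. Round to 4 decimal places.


Put-call parity: C - P = S_0 * exp(-qT) - K * exp(-rT).
S_0 * exp(-qT) = 9.1700 * 1.00000000 = 9.17000000
K * exp(-rT) = 10.2600 * 0.99252805 = 10.18333784
P = C - S*exp(-qT) + K*exp(-rT)
P = 0.7817 - 9.17000000 + 10.18333784 = 1.7950

Answer: Put price = 1.7950


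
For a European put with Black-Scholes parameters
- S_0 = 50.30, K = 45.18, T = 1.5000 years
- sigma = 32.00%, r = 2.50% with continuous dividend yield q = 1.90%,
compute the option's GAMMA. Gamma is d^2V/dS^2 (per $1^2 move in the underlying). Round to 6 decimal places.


Answer: Gamma = 0.017419

Derivation:
d1 = 0.4928336775; d2 = 0.1009153186
phi(d1) = 0.3533200237; exp(-qT) = 0.9719022941; exp(-rT) = 0.9631944177
Gamma = exp(-qT) * phi(d1) / (S * sigma * sqrt(T)) = 0.9719022941 * 0.3533200237 / (50.3000 * 0.3200 * 1.2247448714) = 0.017419


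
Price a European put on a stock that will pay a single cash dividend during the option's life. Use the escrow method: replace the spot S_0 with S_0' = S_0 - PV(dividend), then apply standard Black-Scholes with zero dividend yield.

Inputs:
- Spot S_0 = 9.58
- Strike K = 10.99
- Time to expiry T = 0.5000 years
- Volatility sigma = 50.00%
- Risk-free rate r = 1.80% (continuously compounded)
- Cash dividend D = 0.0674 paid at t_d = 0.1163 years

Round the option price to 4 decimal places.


PV(D) = D * exp(-r * t_d) = 0.0674 * 0.99790879 = 0.06725905
S_0' = S_0 - PV(D) = 9.5800 - 0.06725905 = 9.51274095
d1 = (ln(S_0'/K) + (r + sigma^2/2)*T) / (sigma*sqrt(T)) = -0.20606143
d2 = d1 - sigma*sqrt(T) = -0.55961482
exp(-rT) = 0.99104038
N(-d1) = 0.58162854; N(-d2) = 0.71212890
P = K * exp(-rT) * N(-d2) - S_0' * N(-d1) = 10.9900 * 0.99104038 * 0.71212890 - 9.51274095 * 0.58162854 = 2.2233

Answer: Price = 2.2233


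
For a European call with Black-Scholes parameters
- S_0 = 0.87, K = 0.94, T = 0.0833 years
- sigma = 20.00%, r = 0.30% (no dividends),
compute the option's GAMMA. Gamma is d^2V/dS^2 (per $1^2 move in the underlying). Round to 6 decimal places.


d1 = -1.3074534875; d2 = -1.3651769663
phi(d1) = 0.1697114148; exp(-qT) = 1.0000000000; exp(-rT) = 0.9997501312
Gamma = exp(-qT) * phi(d1) / (S * sigma * sqrt(T)) = 1.0000000000 * 0.1697114148 / (0.8700 * 0.2000 * 0.2886173938) = 3.379398

Answer: Gamma = 3.379398


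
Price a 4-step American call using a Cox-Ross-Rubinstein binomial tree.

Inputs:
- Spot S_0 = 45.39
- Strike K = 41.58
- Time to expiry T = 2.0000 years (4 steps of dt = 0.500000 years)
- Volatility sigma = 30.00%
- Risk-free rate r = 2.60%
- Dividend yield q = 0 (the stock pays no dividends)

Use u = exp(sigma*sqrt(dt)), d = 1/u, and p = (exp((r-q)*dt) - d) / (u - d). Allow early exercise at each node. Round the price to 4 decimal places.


dt = T/N = 0.500000
u = exp(sigma*sqrt(dt)) = 1.236311; d = 1/u = 0.808858
p = (exp((r-q)*dt) - d) / (u - d) = 0.477776
Discount per step: exp(-r*dt) = 0.987084
Stock lattice S(k, i) with i counting down-moves:
  k=0: S(0,0) = 45.3900
  k=1: S(1,0) = 56.1162; S(1,1) = 36.7141
  k=2: S(2,0) = 69.3770; S(2,1) = 45.3900; S(2,2) = 29.6965
  k=3: S(3,0) = 85.7716; S(3,1) = 56.1162; S(3,2) = 36.7141; S(3,3) = 24.0202
  k=4: S(4,0) = 106.0404; S(4,1) = 69.3770; S(4,2) = 45.3900; S(4,3) = 29.6965; S(4,4) = 19.4289
Terminal payoffs V(N, i) = max(S_T - K, 0):
  V(4,0) = 64.460379; V(4,1) = 27.797034; V(4,2) = 3.810000; V(4,3) = 0.000000; V(4,4) = 0.000000
Backward induction: V(k, i) = exp(-r*dt) * [p * V(k+1, i) + (1-p) * V(k+1, i+1)]; then take max(V_cont, immediate exercise) for American.
  V(3,0) = exp(-r*dt) * [p*64.460379 + (1-p)*27.797034] = 44.728639; exercise = 44.191597; V(3,0) = max -> 44.728639
  V(3,1) = exp(-r*dt) * [p*27.797034 + (1-p)*3.810000] = 15.073203; exercise = 14.536161; V(3,1) = max -> 15.073203
  V(3,2) = exp(-r*dt) * [p*3.810000 + (1-p)*0.000000] = 1.796816; exercise = 0.000000; V(3,2) = max -> 1.796816
  V(3,3) = exp(-r*dt) * [p*0.000000 + (1-p)*0.000000] = 0.000000; exercise = 0.000000; V(3,3) = max -> 0.000000
  V(2,0) = exp(-r*dt) * [p*44.728639 + (1-p)*15.073203] = 28.864181; exercise = 27.797034; V(2,0) = max -> 28.864181
  V(2,1) = exp(-r*dt) * [p*15.073203 + (1-p)*1.796816] = 8.034823; exercise = 3.810000; V(2,1) = max -> 8.034823
  V(2,2) = exp(-r*dt) * [p*1.796816 + (1-p)*0.000000] = 0.847388; exercise = 0.000000; V(2,2) = max -> 0.847388
  V(1,0) = exp(-r*dt) * [p*28.864181 + (1-p)*8.034823] = 17.754282; exercise = 14.536161; V(1,0) = max -> 17.754282
  V(1,1) = exp(-r*dt) * [p*8.034823 + (1-p)*0.847388] = 4.226076; exercise = 0.000000; V(1,1) = max -> 4.226076
  V(0,0) = exp(-r*dt) * [p*17.754282 + (1-p)*4.226076] = 10.551466; exercise = 3.810000; V(0,0) = max -> 10.551466

Answer: Price = V(0,0) = 10.5515


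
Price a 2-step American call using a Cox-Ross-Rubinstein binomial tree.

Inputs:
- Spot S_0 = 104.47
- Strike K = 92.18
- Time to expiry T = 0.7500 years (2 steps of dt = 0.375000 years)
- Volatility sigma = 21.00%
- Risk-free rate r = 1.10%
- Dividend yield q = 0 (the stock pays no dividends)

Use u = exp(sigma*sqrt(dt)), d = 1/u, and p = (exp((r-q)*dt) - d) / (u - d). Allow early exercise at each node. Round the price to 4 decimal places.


Answer: Price = V(0,0) = 16.0592

Derivation:
dt = T/N = 0.375000
u = exp(sigma*sqrt(dt)) = 1.137233; d = 1/u = 0.879327
p = (exp((r-q)*dt) - d) / (u - d) = 0.483922
Discount per step: exp(-r*dt) = 0.995883
Stock lattice S(k, i) with i counting down-moves:
  k=0: S(0,0) = 104.4700
  k=1: S(1,0) = 118.8067; S(1,1) = 91.8633
  k=2: S(2,0) = 135.1110; S(2,1) = 104.4700; S(2,2) = 80.7779
Terminal payoffs V(N, i) = max(S_T - K, 0):
  V(2,0) = 42.930961; V(2,1) = 12.290000; V(2,2) = 0.000000
Backward induction: V(k, i) = exp(-r*dt) * [p * V(k+1, i) + (1-p) * V(k+1, i+1)]; then take max(V_cont, immediate exercise) for American.
  V(1,0) = exp(-r*dt) * [p*42.930961 + (1-p)*12.290000] = 27.006202; exercise = 26.626742; V(1,0) = max -> 27.006202
  V(1,1) = exp(-r*dt) * [p*12.290000 + (1-p)*0.000000] = 5.922918; exercise = 0.000000; V(1,1) = max -> 5.922918
  V(0,0) = exp(-r*dt) * [p*27.006202 + (1-p)*5.922918] = 16.059200; exercise = 12.290000; V(0,0) = max -> 16.059200


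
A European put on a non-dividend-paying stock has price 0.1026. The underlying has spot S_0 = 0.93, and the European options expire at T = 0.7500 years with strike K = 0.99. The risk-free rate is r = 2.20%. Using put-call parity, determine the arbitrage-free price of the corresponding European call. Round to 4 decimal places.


Put-call parity: C - P = S_0 * exp(-qT) - K * exp(-rT).
S_0 * exp(-qT) = 0.9300 * 1.00000000 = 0.93000000
K * exp(-rT) = 0.9900 * 0.98363538 = 0.97379903
C = P + S*exp(-qT) - K*exp(-rT)
C = 0.1026 + 0.93000000 - 0.97379903 = 0.0588

Answer: Call price = 0.0588


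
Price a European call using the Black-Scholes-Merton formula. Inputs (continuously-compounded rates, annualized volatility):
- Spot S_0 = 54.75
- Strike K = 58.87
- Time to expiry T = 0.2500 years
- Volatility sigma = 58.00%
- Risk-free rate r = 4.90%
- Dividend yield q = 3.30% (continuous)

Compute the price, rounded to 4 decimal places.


d1 = (ln(S/K) + (r - q + 0.5*sigma^2) * T) / (sigma * sqrt(T)) = -0.09139398
d2 = d1 - sigma * sqrt(T) = -0.38139398
exp(-rT) = 0.98782473; exp(-qT) = 0.99178394
C = S_0 * exp(-qT) * N(d1) - K * exp(-rT) * N(d2)
N(d1) = 0.46358977; N(d2) = 0.35145546
C = 54.7500 * 0.99178394 * 0.46358977 - 58.8700 * 0.98782473 * 0.35145546 = 4.7347

Answer: Price = 4.7347


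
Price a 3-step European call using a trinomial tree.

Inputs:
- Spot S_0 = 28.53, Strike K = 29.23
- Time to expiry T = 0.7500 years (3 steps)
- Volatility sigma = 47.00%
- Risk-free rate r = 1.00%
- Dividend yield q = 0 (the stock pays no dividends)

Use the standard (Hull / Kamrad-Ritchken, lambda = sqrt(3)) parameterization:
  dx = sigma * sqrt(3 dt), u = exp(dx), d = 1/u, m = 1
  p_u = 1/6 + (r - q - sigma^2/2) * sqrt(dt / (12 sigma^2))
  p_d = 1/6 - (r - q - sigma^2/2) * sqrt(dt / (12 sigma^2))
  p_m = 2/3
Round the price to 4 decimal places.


dt = T/N = 0.250000; dx = sigma*sqrt(3*dt) = 0.407032
u = exp(dx) = 1.502352; d = 1/u = 0.665623
p_u = 0.135818, p_m = 0.666667, p_d = 0.197515
Discount per step: exp(-r*dt) = 0.997503
Stock lattice S(k, j) with j the centered position index:
  k=0: S(0,+0) = 28.5300
  k=1: S(1,-1) = 18.9902; S(1,+0) = 28.5300; S(1,+1) = 42.8621
  k=2: S(2,-2) = 12.6403; S(2,-1) = 18.9902; S(2,+0) = 28.5300; S(2,+1) = 42.8621; S(2,+2) = 64.3940
  k=3: S(3,-3) = 8.4137; S(3,-2) = 12.6403; S(3,-1) = 18.9902; S(3,+0) = 28.5300; S(3,+1) = 42.8621; S(3,+2) = 64.3940; S(3,+3) = 96.7424
Terminal payoffs V(N, j) = max(S_T - K, 0):
  V(3,-3) = 0.000000; V(3,-2) = 0.000000; V(3,-1) = 0.000000; V(3,+0) = 0.000000; V(3,+1) = 13.632105; V(3,+2) = 35.163973; V(3,+3) = 67.512420
Backward induction: V(k, j) = exp(-r*dt) * [p_u * V(k+1, j+1) + p_m * V(k+1, j) + p_d * V(k+1, j-1)]
  V(2,-2) = exp(-r*dt) * [p_u*0.000000 + p_m*0.000000 + p_d*0.000000] = 0.000000
  V(2,-1) = exp(-r*dt) * [p_u*0.000000 + p_m*0.000000 + p_d*0.000000] = 0.000000
  V(2,+0) = exp(-r*dt) * [p_u*13.632105 + p_m*0.000000 + p_d*0.000000] = 1.846867
  V(2,+1) = exp(-r*dt) * [p_u*35.163973 + p_m*13.632105 + p_d*0.000000] = 13.829366
  V(2,+2) = exp(-r*dt) * [p_u*67.512420 + p_m*35.163973 + p_d*13.632105] = 35.216468
  V(1,-1) = exp(-r*dt) * [p_u*1.846867 + p_m*0.000000 + p_d*0.000000] = 0.250212
  V(1,+0) = exp(-r*dt) * [p_u*13.829366 + p_m*1.846867 + p_d*0.000000] = 3.101762
  V(1,+1) = exp(-r*dt) * [p_u*35.216468 + p_m*13.829366 + p_d*1.846867] = 14.331530
  V(0,+0) = exp(-r*dt) * [p_u*14.331530 + p_m*3.101762 + p_d*0.250212] = 4.053600

Answer: Price = V(0,0) = 4.0536


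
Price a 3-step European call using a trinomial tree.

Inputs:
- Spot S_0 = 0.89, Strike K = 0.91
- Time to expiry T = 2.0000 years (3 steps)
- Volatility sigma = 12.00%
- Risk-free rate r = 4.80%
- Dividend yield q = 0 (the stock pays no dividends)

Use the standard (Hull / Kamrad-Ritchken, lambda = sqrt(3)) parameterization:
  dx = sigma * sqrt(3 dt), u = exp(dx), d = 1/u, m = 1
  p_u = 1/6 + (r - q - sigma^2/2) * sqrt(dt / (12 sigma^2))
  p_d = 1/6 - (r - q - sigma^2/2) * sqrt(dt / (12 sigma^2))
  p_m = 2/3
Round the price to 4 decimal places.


Answer: Price = V(0,0) = 0.0907

Derivation:
dt = T/N = 0.666667; dx = sigma*sqrt(3*dt) = 0.169706
u = exp(dx) = 1.184956; d = 1/u = 0.843913
p_u = 0.246805, p_m = 0.666667, p_d = 0.086528
Discount per step: exp(-r*dt) = 0.968507
Stock lattice S(k, j) with j the centered position index:
  k=0: S(0,+0) = 0.8900
  k=1: S(1,-1) = 0.7511; S(1,+0) = 0.8900; S(1,+1) = 1.0546
  k=2: S(2,-2) = 0.6338; S(2,-1) = 0.7511; S(2,+0) = 0.8900; S(2,+1) = 1.0546; S(2,+2) = 1.2497
  k=3: S(3,-3) = 0.5349; S(3,-2) = 0.6338; S(3,-1) = 0.7511; S(3,+0) = 0.8900; S(3,+1) = 1.0546; S(3,+2) = 1.2497; S(3,+3) = 1.4808
Terminal payoffs V(N, j) = max(S_T - K, 0):
  V(3,-3) = 0.000000; V(3,-2) = 0.000000; V(3,-1) = 0.000000; V(3,+0) = 0.000000; V(3,+1) = 0.144611; V(3,+2) = 0.339667; V(3,+3) = 0.570801
Backward induction: V(k, j) = exp(-r*dt) * [p_u * V(k+1, j+1) + p_m * V(k+1, j) + p_d * V(k+1, j-1)]
  V(2,-2) = exp(-r*dt) * [p_u*0.000000 + p_m*0.000000 + p_d*0.000000] = 0.000000
  V(2,-1) = exp(-r*dt) * [p_u*0.000000 + p_m*0.000000 + p_d*0.000000] = 0.000000
  V(2,+0) = exp(-r*dt) * [p_u*0.144611 + p_m*0.000000 + p_d*0.000000] = 0.034567
  V(2,+1) = exp(-r*dt) * [p_u*0.339667 + p_m*0.144611 + p_d*0.000000] = 0.174563
  V(2,+2) = exp(-r*dt) * [p_u*0.570801 + p_m*0.339667 + p_d*0.144611] = 0.367872
  V(1,-1) = exp(-r*dt) * [p_u*0.034567 + p_m*0.000000 + p_d*0.000000] = 0.008263
  V(1,+0) = exp(-r*dt) * [p_u*0.174563 + p_m*0.034567 + p_d*0.000000] = 0.064045
  V(1,+1) = exp(-r*dt) * [p_u*0.367872 + p_m*0.174563 + p_d*0.034567] = 0.203540
  V(0,+0) = exp(-r*dt) * [p_u*0.203540 + p_m*0.064045 + p_d*0.008263] = 0.090697


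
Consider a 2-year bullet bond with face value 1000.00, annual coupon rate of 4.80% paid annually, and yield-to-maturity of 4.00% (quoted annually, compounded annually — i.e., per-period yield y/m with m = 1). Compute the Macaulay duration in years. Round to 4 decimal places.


Coupon per period c = face * coupon_rate / m = 48.000000
Periods per year m = 1; per-period yield y/m = 0.040000
Number of cashflows N = 2
Cashflows (t years, CF_t, discount factor 1/(1+y/m)^(m*t), PV):
  t = 1.0000: CF_t = 48.000000, DF = 0.961538, PV = 46.153846
  t = 2.0000: CF_t = 1048.000000, DF = 0.924556, PV = 968.934911
Price P = sum_t PV_t = 1015.088757
Macaulay numerator sum_t t * PV_t:
  t * PV_t at t = 1.0000: 46.153846
  t * PV_t at t = 2.0000: 1937.869822
Macaulay duration D = (sum_t t * PV_t) / P = 1984.023669 / 1015.088757 = 1.954532

Answer: Macaulay duration = 1.9545 years


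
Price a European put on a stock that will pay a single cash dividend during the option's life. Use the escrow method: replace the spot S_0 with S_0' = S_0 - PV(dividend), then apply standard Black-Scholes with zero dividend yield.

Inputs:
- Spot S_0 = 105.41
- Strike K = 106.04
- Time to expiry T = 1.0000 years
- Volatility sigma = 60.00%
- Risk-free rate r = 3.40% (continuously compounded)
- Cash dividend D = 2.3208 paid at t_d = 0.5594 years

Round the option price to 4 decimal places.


Answer: Price = 23.9283

Derivation:
PV(D) = D * exp(-r * t_d) = 2.3208 * 0.98116013 = 2.27707643
S_0' = S_0 - PV(D) = 105.4100 - 2.27707643 = 103.13292357
d1 = (ln(S_0'/K) + (r + sigma^2/2)*T) / (sigma*sqrt(T)) = 0.31033716
d2 = d1 - sigma*sqrt(T) = -0.28966284
exp(-rT) = 0.96657150
N(-d1) = 0.37815229; N(-d2) = 0.61396291
P = K * exp(-rT) * N(-d2) - S_0' * N(-d1) = 106.0400 * 0.96657150 * 0.61396291 - 103.13292357 * 0.37815229 = 23.9283


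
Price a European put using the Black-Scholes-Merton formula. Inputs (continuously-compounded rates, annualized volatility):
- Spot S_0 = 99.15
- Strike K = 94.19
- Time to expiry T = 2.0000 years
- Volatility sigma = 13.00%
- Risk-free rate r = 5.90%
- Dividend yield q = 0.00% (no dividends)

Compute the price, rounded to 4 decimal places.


d1 = (ln(S/K) + (r - q + 0.5*sigma^2) * T) / (sigma * sqrt(T)) = 1.01290238
d2 = d1 - sigma * sqrt(T) = 0.82905461
exp(-rT) = 0.88869605; exp(-qT) = 1.00000000
P = K * exp(-rT) * N(-d2) - S_0 * exp(-qT) * N(-d1)
N(-d1) = 0.15555340; N(-d2) = 0.20353675
P = 94.1900 * 0.88869605 * 0.20353675 - 99.1500 * 1.00000000 * 0.15555340 = 1.6142

Answer: Price = 1.6142


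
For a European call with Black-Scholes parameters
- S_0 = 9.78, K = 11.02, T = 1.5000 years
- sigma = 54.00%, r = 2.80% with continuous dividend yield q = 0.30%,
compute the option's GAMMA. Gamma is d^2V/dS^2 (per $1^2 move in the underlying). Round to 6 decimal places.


d1 = 0.2068876540; d2 = -0.4544745766
phi(d1) = 0.3904951289; exp(-qT) = 0.9955101098; exp(-rT) = 0.9588697806
Gamma = exp(-qT) * phi(d1) / (S * sigma * sqrt(T)) = 0.9955101098 * 0.3904951289 / (9.7800 * 0.5400 * 1.2247448714) = 0.060101

Answer: Gamma = 0.060101


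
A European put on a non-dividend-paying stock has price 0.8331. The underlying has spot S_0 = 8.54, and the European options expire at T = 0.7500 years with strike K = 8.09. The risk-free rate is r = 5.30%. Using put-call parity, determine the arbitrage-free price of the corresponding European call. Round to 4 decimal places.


Put-call parity: C - P = S_0 * exp(-qT) - K * exp(-rT).
S_0 * exp(-qT) = 8.5400 * 1.00000000 = 8.54000000
K * exp(-rT) = 8.0900 * 0.96102967 = 7.77473000
C = P + S*exp(-qT) - K*exp(-rT)
C = 0.8331 + 8.54000000 - 7.77473000 = 1.5984

Answer: Call price = 1.5984


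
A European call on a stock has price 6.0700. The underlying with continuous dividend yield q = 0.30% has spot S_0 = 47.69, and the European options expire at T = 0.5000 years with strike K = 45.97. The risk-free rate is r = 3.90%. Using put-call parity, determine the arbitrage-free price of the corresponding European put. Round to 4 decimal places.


Answer: Put price = 3.5337

Derivation:
Put-call parity: C - P = S_0 * exp(-qT) - K * exp(-rT).
S_0 * exp(-qT) = 47.6900 * 0.99850112 = 47.61851862
K * exp(-rT) = 45.9700 * 0.98068890 = 45.08226851
P = C - S*exp(-qT) + K*exp(-rT)
P = 6.0700 - 47.61851862 + 45.08226851 = 3.5337


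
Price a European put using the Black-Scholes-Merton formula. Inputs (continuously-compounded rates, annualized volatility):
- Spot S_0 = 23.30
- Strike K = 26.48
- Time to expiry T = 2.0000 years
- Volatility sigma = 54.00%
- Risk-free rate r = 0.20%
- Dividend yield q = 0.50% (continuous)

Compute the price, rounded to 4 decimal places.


Answer: Price = 9.1128

Derivation:
d1 = (ln(S/K) + (r - q + 0.5*sigma^2) * T) / (sigma * sqrt(T)) = 0.20645374
d2 = d1 - sigma * sqrt(T) = -0.55722158
exp(-rT) = 0.99600799; exp(-qT) = 0.99004983
P = K * exp(-rT) * N(-d2) - S_0 * exp(-qT) * N(-d1)
N(-d1) = 0.41821825; N(-d2) = 0.71131198
P = 26.4800 * 0.99600799 * 0.71131198 - 23.3000 * 0.99004983 * 0.41821825 = 9.1128


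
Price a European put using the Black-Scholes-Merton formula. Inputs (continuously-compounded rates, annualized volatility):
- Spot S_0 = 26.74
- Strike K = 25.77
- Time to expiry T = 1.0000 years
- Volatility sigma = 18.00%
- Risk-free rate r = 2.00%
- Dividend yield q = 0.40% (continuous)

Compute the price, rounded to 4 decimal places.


d1 = (ln(S/K) + (r - q + 0.5*sigma^2) * T) / (sigma * sqrt(T)) = 0.38416415
d2 = d1 - sigma * sqrt(T) = 0.20416415
exp(-rT) = 0.98019867; exp(-qT) = 0.99600799
P = K * exp(-rT) * N(-d2) - S_0 * exp(-qT) * N(-d1)
N(-d1) = 0.35042839; N(-d2) = 0.41911261
P = 25.7700 * 0.98019867 * 0.41911261 - 26.7400 * 0.99600799 * 0.35042839 = 1.2536

Answer: Price = 1.2536


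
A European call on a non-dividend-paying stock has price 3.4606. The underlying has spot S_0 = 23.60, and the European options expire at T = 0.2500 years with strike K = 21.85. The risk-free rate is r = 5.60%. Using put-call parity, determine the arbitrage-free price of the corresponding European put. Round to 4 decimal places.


Answer: Put price = 1.4068

Derivation:
Put-call parity: C - P = S_0 * exp(-qT) - K * exp(-rT).
S_0 * exp(-qT) = 23.6000 * 1.00000000 = 23.60000000
K * exp(-rT) = 21.8500 * 0.98609754 = 21.54623134
P = C - S*exp(-qT) + K*exp(-rT)
P = 3.4606 - 23.60000000 + 21.54623134 = 1.4068


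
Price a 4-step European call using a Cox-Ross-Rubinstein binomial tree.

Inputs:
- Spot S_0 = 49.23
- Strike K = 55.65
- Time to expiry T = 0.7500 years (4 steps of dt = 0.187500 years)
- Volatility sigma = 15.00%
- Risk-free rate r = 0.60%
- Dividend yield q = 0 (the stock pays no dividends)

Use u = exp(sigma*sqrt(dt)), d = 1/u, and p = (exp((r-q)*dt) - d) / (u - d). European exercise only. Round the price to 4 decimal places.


dt = T/N = 0.187500
u = exp(sigma*sqrt(dt)) = 1.067108; d = 1/u = 0.937113
p = (exp((r-q)*dt) - d) / (u - d) = 0.492427
Discount per step: exp(-r*dt) = 0.998876
Stock lattice S(k, i) with i counting down-moves:
  k=0: S(0,0) = 49.2300
  k=1: S(1,0) = 52.5337; S(1,1) = 46.1340
  k=2: S(2,0) = 56.0591; S(2,1) = 49.2300; S(2,2) = 43.2328
  k=3: S(3,0) = 59.8211; S(3,1) = 52.5337; S(3,2) = 46.1340; S(3,3) = 40.5140
  k=4: S(4,0) = 63.8356; S(4,1) = 56.0591; S(4,2) = 49.2300; S(4,3) = 43.2328; S(4,4) = 37.9662
Terminal payoffs V(N, i) = max(S_T - K, 0):
  V(4,0) = 8.185586; V(4,1) = 0.409129; V(4,2) = 0.000000; V(4,3) = 0.000000; V(4,4) = 0.000000
Backward induction: V(k, i) = exp(-r*dt) * [p * V(k+1, i) + (1-p) * V(k+1, i+1)].
  V(3,0) = exp(-r*dt) * [p*8.185586 + (1-p)*0.409129] = 4.233699
  V(3,1) = exp(-r*dt) * [p*0.409129 + (1-p)*0.000000] = 0.201239
  V(3,2) = exp(-r*dt) * [p*0.000000 + (1-p)*0.000000] = 0.000000
  V(3,3) = exp(-r*dt) * [p*0.000000 + (1-p)*0.000000] = 0.000000
  V(2,0) = exp(-r*dt) * [p*4.233699 + (1-p)*0.201239] = 2.184472
  V(2,1) = exp(-r*dt) * [p*0.201239 + (1-p)*0.000000] = 0.098984
  V(2,2) = exp(-r*dt) * [p*0.000000 + (1-p)*0.000000] = 0.000000
  V(1,0) = exp(-r*dt) * [p*2.184472 + (1-p)*0.098984] = 1.124668
  V(1,1) = exp(-r*dt) * [p*0.098984 + (1-p)*0.000000] = 0.048688
  V(0,0) = exp(-r*dt) * [p*1.124668 + (1-p)*0.048688] = 0.577879

Answer: Price = V(0,0) = 0.5779


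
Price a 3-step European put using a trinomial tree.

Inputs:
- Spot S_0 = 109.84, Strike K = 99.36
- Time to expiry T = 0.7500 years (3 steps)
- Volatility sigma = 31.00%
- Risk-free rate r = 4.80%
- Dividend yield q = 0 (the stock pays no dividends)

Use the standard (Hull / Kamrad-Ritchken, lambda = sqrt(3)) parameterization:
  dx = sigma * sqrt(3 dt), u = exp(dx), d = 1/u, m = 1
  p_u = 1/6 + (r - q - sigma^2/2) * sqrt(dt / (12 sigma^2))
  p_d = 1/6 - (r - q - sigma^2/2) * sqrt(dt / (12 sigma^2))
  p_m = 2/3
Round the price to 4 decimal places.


Answer: Price = V(0,0) = 5.6130

Derivation:
dt = T/N = 0.250000; dx = sigma*sqrt(3*dt) = 0.268468
u = exp(dx) = 1.307959; d = 1/u = 0.764550
p_u = 0.166643, p_m = 0.666667, p_d = 0.166690
Discount per step: exp(-r*dt) = 0.988072
Stock lattice S(k, j) with j the centered position index:
  k=0: S(0,+0) = 109.8400
  k=1: S(1,-1) = 83.9782; S(1,+0) = 109.8400; S(1,+1) = 143.6662
  k=2: S(2,-2) = 64.2055; S(2,-1) = 83.9782; S(2,+0) = 109.8400; S(2,+1) = 143.6662; S(2,+2) = 187.9095
  k=3: S(3,-3) = 49.0883; S(3,-2) = 64.2055; S(3,-1) = 83.9782; S(3,+0) = 109.8400; S(3,+1) = 143.6662; S(3,+2) = 187.9095; S(3,+3) = 245.7779
Terminal payoffs V(N, j) = max(K - S_T, 0):
  V(3,-3) = 50.271679; V(3,-2) = 35.154491; V(3,-1) = 15.381830; V(3,+0) = 0.000000; V(3,+1) = 0.000000; V(3,+2) = 0.000000; V(3,+3) = 0.000000
Backward induction: V(k, j) = exp(-r*dt) * [p_u * V(k+1, j+1) + p_m * V(k+1, j) + p_d * V(k+1, j-1)]
  V(2,-2) = exp(-r*dt) * [p_u*15.381830 + p_m*35.154491 + p_d*50.271679] = 33.969304
  V(2,-1) = exp(-r*dt) * [p_u*0.000000 + p_m*15.381830 + p_d*35.154491] = 15.922236
  V(2,+0) = exp(-r*dt) * [p_u*0.000000 + p_m*0.000000 + p_d*15.381830] = 2.533412
  V(2,+1) = exp(-r*dt) * [p_u*0.000000 + p_m*0.000000 + p_d*0.000000] = 0.000000
  V(2,+2) = exp(-r*dt) * [p_u*0.000000 + p_m*0.000000 + p_d*0.000000] = 0.000000
  V(1,-1) = exp(-r*dt) * [p_u*2.533412 + p_m*15.922236 + p_d*33.969304] = 16.500147
  V(1,+0) = exp(-r*dt) * [p_u*0.000000 + p_m*2.533412 + p_d*15.922236] = 4.291213
  V(1,+1) = exp(-r*dt) * [p_u*0.000000 + p_m*0.000000 + p_d*2.533412] = 0.417257
  V(0,+0) = exp(-r*dt) * [p_u*0.417257 + p_m*4.291213 + p_d*16.500147] = 5.612989


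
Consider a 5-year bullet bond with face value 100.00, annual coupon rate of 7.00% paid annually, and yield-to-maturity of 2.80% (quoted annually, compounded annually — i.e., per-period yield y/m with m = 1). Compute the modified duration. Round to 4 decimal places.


Coupon per period c = face * coupon_rate / m = 7.000000
Periods per year m = 1; per-period yield y/m = 0.028000
Number of cashflows N = 5
Cashflows (t years, CF_t, discount factor 1/(1+y/m)^(m*t), PV):
  t = 1.0000: CF_t = 7.000000, DF = 0.972763, PV = 6.809339
  t = 2.0000: CF_t = 7.000000, DF = 0.946267, PV = 6.623870
  t = 3.0000: CF_t = 7.000000, DF = 0.920493, PV = 6.443453
  t = 4.0000: CF_t = 7.000000, DF = 0.895422, PV = 6.267951
  t = 5.0000: CF_t = 107.000000, DF = 0.871033, PV = 93.200492
Price P = sum_t PV_t = 119.345105
First compute Macaulay numerator sum_t t * PV_t:
  t * PV_t at t = 1.0000: 6.809339
  t * PV_t at t = 2.0000: 13.247740
  t * PV_t at t = 3.0000: 19.330360
  t * PV_t at t = 4.0000: 25.071803
  t * PV_t at t = 5.0000: 466.002459
Macaulay duration D = 530.461702 / 119.345105 = 4.444771
Modified duration = D / (1 + y/m) = 4.444771 / (1 + 0.028000) = 4.323708

Answer: Modified duration = 4.3237


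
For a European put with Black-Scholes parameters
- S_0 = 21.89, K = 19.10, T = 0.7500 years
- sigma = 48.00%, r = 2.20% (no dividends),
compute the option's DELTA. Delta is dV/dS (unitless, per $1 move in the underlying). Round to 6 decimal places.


d1 = 0.5755257858; d2 = 0.1598335919
phi(d1) = 0.3380526933; exp(-qT) = 1.0000000000; exp(-rT) = 0.9836353794
N(-d1) = 0.2824678783
Delta = -exp(-qT) * N(-d1) = -1.0000000000 * 0.2824678783 = -0.282468

Answer: Delta = -0.282468


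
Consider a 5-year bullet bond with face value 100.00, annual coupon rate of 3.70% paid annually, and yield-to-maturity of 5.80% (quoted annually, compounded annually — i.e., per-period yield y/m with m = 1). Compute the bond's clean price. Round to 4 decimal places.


Coupon per period c = face * coupon_rate / m = 3.700000
Periods per year m = 1; per-period yield y/m = 0.058000
Number of cashflows N = 5
Cashflows (t years, CF_t, discount factor 1/(1+y/m)^(m*t), PV):
  t = 1.0000: CF_t = 3.700000, DF = 0.945180, PV = 3.497164
  t = 2.0000: CF_t = 3.700000, DF = 0.893364, PV = 3.305448
  t = 3.0000: CF_t = 3.700000, DF = 0.844390, PV = 3.124242
  t = 4.0000: CF_t = 3.700000, DF = 0.798100, PV = 2.952970
  t = 5.0000: CF_t = 103.700000, DF = 0.754348, PV = 78.225873
Price P = sum_t PV_t = 91.105698

Answer: Price = 91.1057


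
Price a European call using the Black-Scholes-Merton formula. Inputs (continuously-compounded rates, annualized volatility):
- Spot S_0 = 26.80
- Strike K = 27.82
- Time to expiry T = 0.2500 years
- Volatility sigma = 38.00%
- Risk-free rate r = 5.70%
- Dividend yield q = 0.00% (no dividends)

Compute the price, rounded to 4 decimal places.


d1 = (ln(S/K) + (r - q + 0.5*sigma^2) * T) / (sigma * sqrt(T)) = -0.02659631
d2 = d1 - sigma * sqrt(T) = -0.21659631
exp(-rT) = 0.98585105; exp(-qT) = 1.00000000
C = S_0 * exp(-qT) * N(d1) - K * exp(-rT) * N(d2)
N(d1) = 0.48939086; N(d2) = 0.41426148
C = 26.8000 * 1.00000000 * 0.48939086 - 27.8200 * 0.98585105 * 0.41426148 = 1.7540

Answer: Price = 1.7540


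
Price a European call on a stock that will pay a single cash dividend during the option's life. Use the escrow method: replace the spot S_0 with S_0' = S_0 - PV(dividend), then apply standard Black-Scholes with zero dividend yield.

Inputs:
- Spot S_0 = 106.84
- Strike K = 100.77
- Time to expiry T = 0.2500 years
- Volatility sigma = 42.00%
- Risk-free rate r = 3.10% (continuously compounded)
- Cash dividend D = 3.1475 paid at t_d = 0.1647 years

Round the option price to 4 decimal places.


Answer: Price = 10.5032

Derivation:
PV(D) = D * exp(-r * t_d) = 3.1475 * 0.99490731 = 3.13147076
S_0' = S_0 - PV(D) = 106.8400 - 3.13147076 = 103.70852924
d1 = (ln(S_0'/K) + (r + sigma^2/2)*T) / (sigma*sqrt(T)) = 0.27877937
d2 = d1 - sigma*sqrt(T) = 0.06877937
exp(-rT) = 0.99227995
N(d1) = 0.60979293; N(d2) = 0.52741738
C = S_0' * N(d1) - K * exp(-rT) * N(d2) = 103.70852924 * 0.60979293 - 100.7700 * 0.99227995 * 0.52741738 = 10.5032


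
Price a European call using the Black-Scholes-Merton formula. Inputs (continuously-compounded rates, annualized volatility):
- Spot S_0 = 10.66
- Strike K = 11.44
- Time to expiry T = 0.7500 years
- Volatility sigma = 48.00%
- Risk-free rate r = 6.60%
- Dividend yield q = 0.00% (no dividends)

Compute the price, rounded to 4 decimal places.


Answer: Price = 1.6624

Derivation:
d1 = (ln(S/K) + (r - q + 0.5*sigma^2) * T) / (sigma * sqrt(T)) = 0.15704513
d2 = d1 - sigma * sqrt(T) = -0.25864707
exp(-rT) = 0.95170516; exp(-qT) = 1.00000000
C = S_0 * exp(-qT) * N(d1) - K * exp(-rT) * N(d2)
N(d1) = 0.56239536; N(d2) = 0.39795378
C = 10.6600 * 1.00000000 * 0.56239536 - 11.4400 * 0.95170516 * 0.39795378 = 1.6624


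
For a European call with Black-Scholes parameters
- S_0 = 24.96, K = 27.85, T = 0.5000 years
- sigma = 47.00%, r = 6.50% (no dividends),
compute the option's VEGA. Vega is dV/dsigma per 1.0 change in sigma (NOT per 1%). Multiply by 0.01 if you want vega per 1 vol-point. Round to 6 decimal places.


d1 = -0.0656960058; d2 = -0.3980361930
phi(d1) = 0.3980822982; exp(-qT) = 1.0000000000; exp(-rT) = 0.9680224498
Vega = S * exp(-qT) * phi(d1) * sqrt(T) = 24.9600 * 1.0000000000 * 0.3980822982 * 0.7071067812 = 7.025908

Answer: Vega = 7.025908


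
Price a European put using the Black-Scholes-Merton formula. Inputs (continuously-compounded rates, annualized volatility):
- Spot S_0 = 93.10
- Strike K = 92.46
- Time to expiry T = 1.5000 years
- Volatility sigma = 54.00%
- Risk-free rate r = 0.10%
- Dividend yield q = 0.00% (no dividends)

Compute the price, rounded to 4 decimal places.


d1 = (ln(S/K) + (r - q + 0.5*sigma^2) * T) / (sigma * sqrt(T)) = 0.34337925
d2 = d1 - sigma * sqrt(T) = -0.31798298
exp(-rT) = 0.99850112; exp(-qT) = 1.00000000
P = K * exp(-rT) * N(-d2) - S_0 * exp(-qT) * N(-d1)
N(-d1) = 0.36565658; N(-d2) = 0.62475108
P = 92.4600 * 0.99850112 * 0.62475108 - 93.1000 * 1.00000000 * 0.36565658 = 23.6353

Answer: Price = 23.6353


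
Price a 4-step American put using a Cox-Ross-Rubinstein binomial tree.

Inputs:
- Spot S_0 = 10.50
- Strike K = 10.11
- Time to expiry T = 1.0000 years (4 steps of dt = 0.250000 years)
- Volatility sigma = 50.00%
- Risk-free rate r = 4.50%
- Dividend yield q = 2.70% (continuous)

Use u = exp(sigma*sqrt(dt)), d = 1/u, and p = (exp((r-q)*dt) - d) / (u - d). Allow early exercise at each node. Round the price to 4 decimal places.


Answer: Price = V(0,0) = 1.6609

Derivation:
dt = T/N = 0.250000
u = exp(sigma*sqrt(dt)) = 1.284025; d = 1/u = 0.778801
p = (exp((r-q)*dt) - d) / (u - d) = 0.446750
Discount per step: exp(-r*dt) = 0.988813
Stock lattice S(k, i) with i counting down-moves:
  k=0: S(0,0) = 10.5000
  k=1: S(1,0) = 13.4823; S(1,1) = 8.1774
  k=2: S(2,0) = 17.3116; S(2,1) = 10.5000; S(2,2) = 6.3686
  k=3: S(3,0) = 22.2285; S(3,1) = 13.4823; S(3,2) = 8.1774; S(3,3) = 4.9598
  k=4: S(4,0) = 28.5420; S(4,1) = 17.3116; S(4,2) = 10.5000; S(4,3) = 6.3686; S(4,4) = 3.8627
Terminal payoffs V(N, i) = max(K - S_T, 0):
  V(4,0) = 0.000000; V(4,1) = 0.000000; V(4,2) = 0.000000; V(4,3) = 3.741428; V(4,4) = 6.247266
Backward induction: V(k, i) = exp(-r*dt) * [p * V(k+1, i) + (1-p) * V(k+1, i+1)]; then take max(V_cont, immediate exercise) for American.
  V(3,0) = exp(-r*dt) * [p*0.000000 + (1-p)*0.000000] = 0.000000; exercise = 0.000000; V(3,0) = max -> 0.000000
  V(3,1) = exp(-r*dt) * [p*0.000000 + (1-p)*0.000000] = 0.000000; exercise = 0.000000; V(3,1) = max -> 0.000000
  V(3,2) = exp(-r*dt) * [p*0.000000 + (1-p)*3.741428] = 2.046787; exercise = 1.932592; V(3,2) = max -> 2.046787
  V(3,3) = exp(-r*dt) * [p*3.741428 + (1-p)*6.247266] = 5.070417; exercise = 5.150151; V(3,3) = max -> 5.150151
  V(2,0) = exp(-r*dt) * [p*0.000000 + (1-p)*0.000000] = 0.000000; exercise = 0.000000; V(2,0) = max -> 0.000000
  V(2,1) = exp(-r*dt) * [p*0.000000 + (1-p)*2.046787] = 1.119716; exercise = 0.000000; V(2,1) = max -> 1.119716
  V(2,2) = exp(-r*dt) * [p*2.046787 + (1-p)*5.150151] = 3.721617; exercise = 3.741428; V(2,2) = max -> 3.741428
  V(1,0) = exp(-r*dt) * [p*0.000000 + (1-p)*1.119716] = 0.612552; exercise = 0.000000; V(1,0) = max -> 0.612552
  V(1,1) = exp(-r*dt) * [p*1.119716 + (1-p)*3.741428] = 2.541424; exercise = 1.932592; V(1,1) = max -> 2.541424
  V(0,0) = exp(-r*dt) * [p*0.612552 + (1-p)*2.541424] = 1.660909; exercise = 0.000000; V(0,0) = max -> 1.660909


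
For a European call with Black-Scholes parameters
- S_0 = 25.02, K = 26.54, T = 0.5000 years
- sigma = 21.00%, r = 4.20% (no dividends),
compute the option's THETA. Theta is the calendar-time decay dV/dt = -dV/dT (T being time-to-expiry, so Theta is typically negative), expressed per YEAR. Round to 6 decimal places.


d1 = -0.1815077371; d2 = -0.3300001611
phi(d1) = 0.3924245214; exp(-qT) = 1.0000000000; exp(-rT) = 0.9792189646
Theta = -S*exp(-qT)*phi(d1)*sigma/(2*sqrt(T)) - r*K*exp(-rT)*N(d2) + q*S*exp(-qT)*N(d1)
N(d1) = 0.4279845303; N(d2) = 0.3706999202; sqrt(T) = 0.7071067812
Term 1 = -25.0200 * 1.0000000000 * 0.3924245214 * 0.2100 / (2 * 0.7071067812) = -1.4579671523
Term 2 = -0.0420 * 26.5400 * 0.9792189646 * 0.3706999202 = -0.4046248183
Term 3 = 0 (no dividend yield, q = 0)
Theta = -1.4579671523 + (-0.4046248183) + (0.0000000000) = -1.862592

Answer: Theta = -1.862592


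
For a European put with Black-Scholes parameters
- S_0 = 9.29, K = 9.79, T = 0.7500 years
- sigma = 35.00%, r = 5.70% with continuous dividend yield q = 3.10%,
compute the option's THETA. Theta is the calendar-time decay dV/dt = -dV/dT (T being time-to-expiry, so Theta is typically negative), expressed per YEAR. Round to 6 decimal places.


d1 = 0.0429370324; d2 = -0.2601718589
phi(d1) = 0.3985747071; exp(-qT) = 0.9770181987; exp(-rT) = 0.9581508979
Theta = -S*exp(-qT)*phi(d1)*sigma/(2*sqrt(T)) + r*K*exp(-rT)*N(-d2) - q*S*exp(-qT)*N(-d1)
N(-d1) = 0.4828758642; N(-d2) = 0.6026343949; sqrt(T) = 0.8660254038
Term 1 = -9.2900 * 0.9770181987 * 0.3985747071 * 0.3500 / (2 * 0.8660254038) = -0.7310305386
Term 2 = 0.0570 * 9.7900 * 0.9581508979 * 0.6026343949 = 0.3222147176
Term 3 = -0.0310 * 9.2900 * 0.9770181987 * 0.4828758642 = -0.1358674922
Theta = -0.7310305386 + (0.3222147176) + (-0.1358674922) = -0.544683

Answer: Theta = -0.544683


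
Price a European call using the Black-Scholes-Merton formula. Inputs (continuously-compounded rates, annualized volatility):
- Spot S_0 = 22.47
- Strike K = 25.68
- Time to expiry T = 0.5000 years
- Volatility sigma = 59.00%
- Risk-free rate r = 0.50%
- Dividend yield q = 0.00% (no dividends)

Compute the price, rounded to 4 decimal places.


d1 = (ln(S/K) + (r - q + 0.5*sigma^2) * T) / (sigma * sqrt(T)) = -0.10548210
d2 = d1 - sigma * sqrt(T) = -0.52267510
exp(-rT) = 0.99750312; exp(-qT) = 1.00000000
C = S_0 * exp(-qT) * N(d1) - K * exp(-rT) * N(d2)
N(d1) = 0.45799664; N(d2) = 0.30060019
C = 22.4700 * 1.00000000 * 0.45799664 - 25.6800 * 0.99750312 * 0.30060019 = 2.5910

Answer: Price = 2.5910


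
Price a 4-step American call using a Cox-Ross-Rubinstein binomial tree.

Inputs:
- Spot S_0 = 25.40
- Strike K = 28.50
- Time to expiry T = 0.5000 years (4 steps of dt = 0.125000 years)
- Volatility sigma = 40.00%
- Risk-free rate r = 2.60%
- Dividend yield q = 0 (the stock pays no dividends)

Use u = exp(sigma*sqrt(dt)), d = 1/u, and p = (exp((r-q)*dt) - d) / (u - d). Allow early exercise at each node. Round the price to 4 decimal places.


dt = T/N = 0.125000
u = exp(sigma*sqrt(dt)) = 1.151910; d = 1/u = 0.868123
p = (exp((r-q)*dt) - d) / (u - d) = 0.476174
Discount per step: exp(-r*dt) = 0.996755
Stock lattice S(k, i) with i counting down-moves:
  k=0: S(0,0) = 25.4000
  k=1: S(1,0) = 29.2585; S(1,1) = 22.0503
  k=2: S(2,0) = 33.7032; S(2,1) = 25.4000; S(2,2) = 19.1424
  k=3: S(3,0) = 38.8230; S(3,1) = 29.2585; S(3,2) = 22.0503; S(3,3) = 16.6180
  k=4: S(4,0) = 44.7206; S(4,1) = 33.7032; S(4,2) = 25.4000; S(4,3) = 19.1424; S(4,4) = 14.4265
Terminal payoffs V(N, i) = max(S_T - K, 0):
  V(4,0) = 16.220616; V(4,1) = 5.203170; V(4,2) = 0.000000; V(4,3) = 0.000000; V(4,4) = 0.000000
Backward induction: V(k, i) = exp(-r*dt) * [p * V(k+1, i) + (1-p) * V(k+1, i+1)]; then take max(V_cont, immediate exercise) for American.
  V(3,0) = exp(-r*dt) * [p*16.220616 + (1-p)*5.203170] = 10.415490; exercise = 10.323015; V(3,0) = max -> 10.415490
  V(3,1) = exp(-r*dt) * [p*5.203170 + (1-p)*0.000000] = 2.469577; exercise = 0.758512; V(3,1) = max -> 2.469577
  V(3,2) = exp(-r*dt) * [p*0.000000 + (1-p)*0.000000] = 0.000000; exercise = 0.000000; V(3,2) = max -> 0.000000
  V(3,3) = exp(-r*dt) * [p*0.000000 + (1-p)*0.000000] = 0.000000; exercise = 0.000000; V(3,3) = max -> 0.000000
  V(2,0) = exp(-r*dt) * [p*10.415490 + (1-p)*2.469577] = 6.232927; exercise = 5.203170; V(2,0) = max -> 6.232927
  V(2,1) = exp(-r*dt) * [p*2.469577 + (1-p)*0.000000] = 1.172134; exercise = 0.000000; V(2,1) = max -> 1.172134
  V(2,2) = exp(-r*dt) * [p*0.000000 + (1-p)*0.000000] = 0.000000; exercise = 0.000000; V(2,2) = max -> 0.000000
  V(1,0) = exp(-r*dt) * [p*6.232927 + (1-p)*1.172134] = 3.570331; exercise = 0.758512; V(1,0) = max -> 3.570331
  V(1,1) = exp(-r*dt) * [p*1.172134 + (1-p)*0.000000] = 0.556329; exercise = 0.000000; V(1,1) = max -> 0.556329
  V(0,0) = exp(-r*dt) * [p*3.570331 + (1-p)*0.556329] = 1.985058; exercise = 0.000000; V(0,0) = max -> 1.985058

Answer: Price = V(0,0) = 1.9851


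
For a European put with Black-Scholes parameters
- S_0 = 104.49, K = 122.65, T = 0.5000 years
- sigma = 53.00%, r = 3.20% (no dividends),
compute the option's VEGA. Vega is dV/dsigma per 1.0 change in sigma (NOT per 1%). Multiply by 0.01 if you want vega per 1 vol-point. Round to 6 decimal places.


Answer: Vega = 28.906748

Derivation:
d1 = -0.1975053242; d2 = -0.5722719182
phi(d1) = 0.3912366302; exp(-qT) = 1.0000000000; exp(-rT) = 0.9841273201
Vega = S * exp(-qT) * phi(d1) * sqrt(T) = 104.4900 * 1.0000000000 * 0.3912366302 * 0.7071067812 = 28.906748


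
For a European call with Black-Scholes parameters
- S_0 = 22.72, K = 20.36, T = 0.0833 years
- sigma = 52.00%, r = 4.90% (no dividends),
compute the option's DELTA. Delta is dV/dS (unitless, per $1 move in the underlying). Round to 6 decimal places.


d1 = 0.8329983467; d2 = 0.6829173020
phi(d1) = 0.2819905678; exp(-qT) = 1.0000000000; exp(-rT) = 0.9959266188
N(d1) = 0.7975771692
Delta = exp(-qT) * N(d1) = 1.0000000000 * 0.7975771692 = 0.797577

Answer: Delta = 0.797577


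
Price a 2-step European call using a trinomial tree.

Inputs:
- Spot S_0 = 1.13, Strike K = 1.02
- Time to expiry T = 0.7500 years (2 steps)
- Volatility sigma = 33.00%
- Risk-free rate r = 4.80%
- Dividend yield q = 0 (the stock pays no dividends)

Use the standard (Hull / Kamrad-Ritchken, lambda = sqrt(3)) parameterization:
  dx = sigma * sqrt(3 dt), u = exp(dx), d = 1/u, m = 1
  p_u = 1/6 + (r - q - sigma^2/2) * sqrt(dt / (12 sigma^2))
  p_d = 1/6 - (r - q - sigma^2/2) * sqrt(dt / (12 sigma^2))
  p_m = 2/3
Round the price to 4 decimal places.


dt = T/N = 0.375000; dx = sigma*sqrt(3*dt) = 0.350018
u = exp(dx) = 1.419093; d = 1/u = 0.704676
p_u = 0.163211, p_m = 0.666667, p_d = 0.170122
Discount per step: exp(-r*dt) = 0.982161
Stock lattice S(k, j) with j the centered position index:
  k=0: S(0,+0) = 1.1300
  k=1: S(1,-1) = 0.7963; S(1,+0) = 1.1300; S(1,+1) = 1.6036
  k=2: S(2,-2) = 0.5611; S(2,-1) = 0.7963; S(2,+0) = 1.1300; S(2,+1) = 1.6036; S(2,+2) = 2.2756
Terminal payoffs V(N, j) = max(S_T - K, 0):
  V(2,-2) = 0.000000; V(2,-1) = 0.000000; V(2,+0) = 0.110000; V(2,+1) = 0.583575; V(2,+2) = 1.255622
Backward induction: V(k, j) = exp(-r*dt) * [p_u * V(k+1, j+1) + p_m * V(k+1, j) + p_d * V(k+1, j-1)]
  V(1,-1) = exp(-r*dt) * [p_u*0.110000 + p_m*0.000000 + p_d*0.000000] = 0.017633
  V(1,+0) = exp(-r*dt) * [p_u*0.583575 + p_m*0.110000 + p_d*0.000000] = 0.165572
  V(1,+1) = exp(-r*dt) * [p_u*1.255622 + p_m*0.583575 + p_d*0.110000] = 0.601765
  V(0,+0) = exp(-r*dt) * [p_u*0.601765 + p_m*0.165572 + p_d*0.017633] = 0.207822

Answer: Price = V(0,0) = 0.2078
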